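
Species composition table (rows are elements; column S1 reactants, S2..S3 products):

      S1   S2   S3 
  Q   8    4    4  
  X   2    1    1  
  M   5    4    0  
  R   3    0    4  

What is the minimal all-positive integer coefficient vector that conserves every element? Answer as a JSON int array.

Coefficients: [4, 5, 3]

Q: 4·8 = 32 | 5·4+3·4 = 32
X: 4·2 = 8 | 5·1+3·1 = 8
M: 4·5 = 20 | 5·4+3·0 = 20
R: 4·3 = 12 | 5·0+3·4 = 12
gcd(4,5,3) = 1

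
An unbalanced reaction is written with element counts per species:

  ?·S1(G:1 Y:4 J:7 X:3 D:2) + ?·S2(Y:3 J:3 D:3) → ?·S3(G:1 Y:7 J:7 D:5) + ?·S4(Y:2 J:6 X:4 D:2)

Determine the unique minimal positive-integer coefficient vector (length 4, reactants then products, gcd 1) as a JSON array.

Coefficients: [4, 6, 4, 3]

G: 4·1+6·0 = 4 | 4·1+3·0 = 4
Y: 4·4+6·3 = 34 | 4·7+3·2 = 34
J: 4·7+6·3 = 46 | 4·7+3·6 = 46
X: 4·3+6·0 = 12 | 4·0+3·4 = 12
D: 4·2+6·3 = 26 | 4·5+3·2 = 26
gcd(4,6,4,3) = 1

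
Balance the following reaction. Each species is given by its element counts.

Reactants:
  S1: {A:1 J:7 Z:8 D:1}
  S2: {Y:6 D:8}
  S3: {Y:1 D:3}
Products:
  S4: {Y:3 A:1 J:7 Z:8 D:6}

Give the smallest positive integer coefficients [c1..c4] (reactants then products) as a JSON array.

Coefficients: [5, 2, 3, 5]

Y: 5·0+2·6+3·1 = 15 | 5·3 = 15
A: 5·1+2·0+3·0 = 5 | 5·1 = 5
J: 5·7+2·0+3·0 = 35 | 5·7 = 35
Z: 5·8+2·0+3·0 = 40 | 5·8 = 40
D: 5·1+2·8+3·3 = 30 | 5·6 = 30
gcd(5,2,3,5) = 1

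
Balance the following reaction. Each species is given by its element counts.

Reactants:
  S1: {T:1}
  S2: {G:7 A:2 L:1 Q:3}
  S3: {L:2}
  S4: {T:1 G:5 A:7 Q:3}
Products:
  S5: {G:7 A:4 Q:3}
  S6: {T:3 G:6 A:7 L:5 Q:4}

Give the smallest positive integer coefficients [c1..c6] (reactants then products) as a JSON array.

Coefficients: [4, 5, 5, 5, 6, 3]

T: 4·1+5·0+5·0+5·1 = 9 | 6·0+3·3 = 9
G: 4·0+5·7+5·0+5·5 = 60 | 6·7+3·6 = 60
A: 4·0+5·2+5·0+5·7 = 45 | 6·4+3·7 = 45
L: 4·0+5·1+5·2+5·0 = 15 | 6·0+3·5 = 15
Q: 4·0+5·3+5·0+5·3 = 30 | 6·3+3·4 = 30
gcd(4,5,5,5,6,3) = 1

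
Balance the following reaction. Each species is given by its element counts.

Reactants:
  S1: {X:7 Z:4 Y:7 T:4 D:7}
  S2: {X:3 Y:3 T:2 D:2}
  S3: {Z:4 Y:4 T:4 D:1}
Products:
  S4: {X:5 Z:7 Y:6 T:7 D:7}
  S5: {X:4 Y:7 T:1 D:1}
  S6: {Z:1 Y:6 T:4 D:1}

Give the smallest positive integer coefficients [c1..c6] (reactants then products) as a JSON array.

X: 4·7+3·3+5·0 = 37 | 5·5+3·4+1·0 = 37
Z: 4·4+3·0+5·4 = 36 | 5·7+3·0+1·1 = 36
Y: 4·7+3·3+5·4 = 57 | 5·6+3·7+1·6 = 57
T: 4·4+3·2+5·4 = 42 | 5·7+3·1+1·4 = 42
D: 4·7+3·2+5·1 = 39 | 5·7+3·1+1·1 = 39
gcd(4,3,5,5,3,1) = 1

Coefficients: [4, 3, 5, 5, 3, 1]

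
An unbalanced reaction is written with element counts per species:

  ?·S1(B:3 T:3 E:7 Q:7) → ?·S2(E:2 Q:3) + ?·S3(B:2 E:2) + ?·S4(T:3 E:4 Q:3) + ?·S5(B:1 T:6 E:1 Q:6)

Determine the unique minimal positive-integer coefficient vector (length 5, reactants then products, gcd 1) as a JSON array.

B: 3·3 = 9 | 4·0+4·2+1·0+1·1 = 9
T: 3·3 = 9 | 4·0+4·0+1·3+1·6 = 9
E: 3·7 = 21 | 4·2+4·2+1·4+1·1 = 21
Q: 3·7 = 21 | 4·3+4·0+1·3+1·6 = 21
gcd(3,4,4,1,1) = 1

Coefficients: [3, 4, 4, 1, 1]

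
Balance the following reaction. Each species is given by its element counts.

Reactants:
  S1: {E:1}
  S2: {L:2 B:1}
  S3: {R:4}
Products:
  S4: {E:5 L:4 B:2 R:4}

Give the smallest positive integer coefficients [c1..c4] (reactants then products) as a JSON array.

Coefficients: [5, 2, 1, 1]

E: 5·1+2·0+1·0 = 5 | 1·5 = 5
L: 5·0+2·2+1·0 = 4 | 1·4 = 4
B: 5·0+2·1+1·0 = 2 | 1·2 = 2
R: 5·0+2·0+1·4 = 4 | 1·4 = 4
gcd(5,2,1,1) = 1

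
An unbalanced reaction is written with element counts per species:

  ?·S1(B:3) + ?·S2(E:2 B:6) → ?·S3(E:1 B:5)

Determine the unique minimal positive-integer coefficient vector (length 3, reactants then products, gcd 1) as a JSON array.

E: 4·0+3·2 = 6 | 6·1 = 6
B: 4·3+3·6 = 30 | 6·5 = 30
gcd(4,3,6) = 1

Coefficients: [4, 3, 6]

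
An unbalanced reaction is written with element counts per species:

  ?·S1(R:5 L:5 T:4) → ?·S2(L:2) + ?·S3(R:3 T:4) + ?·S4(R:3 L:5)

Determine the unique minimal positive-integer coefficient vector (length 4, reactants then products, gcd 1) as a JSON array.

R: 6·5 = 30 | 5·0+6·3+4·3 = 30
L: 6·5 = 30 | 5·2+6·0+4·5 = 30
T: 6·4 = 24 | 5·0+6·4+4·0 = 24
gcd(6,5,6,4) = 1

Coefficients: [6, 5, 6, 4]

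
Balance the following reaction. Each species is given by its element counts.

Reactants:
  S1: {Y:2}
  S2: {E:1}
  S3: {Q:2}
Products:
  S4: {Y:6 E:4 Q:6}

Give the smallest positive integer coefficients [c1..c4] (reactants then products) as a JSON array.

Coefficients: [3, 4, 3, 1]

Y: 3·2+4·0+3·0 = 6 | 1·6 = 6
E: 3·0+4·1+3·0 = 4 | 1·4 = 4
Q: 3·0+4·0+3·2 = 6 | 1·6 = 6
gcd(3,4,3,1) = 1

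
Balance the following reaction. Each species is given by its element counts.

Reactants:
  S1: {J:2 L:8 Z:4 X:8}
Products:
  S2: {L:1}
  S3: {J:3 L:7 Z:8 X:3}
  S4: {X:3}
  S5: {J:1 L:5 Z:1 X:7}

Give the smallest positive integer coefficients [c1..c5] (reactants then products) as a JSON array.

J: 5·2 = 10 | 6·0+2·3+2·0+4·1 = 10
L: 5·8 = 40 | 6·1+2·7+2·0+4·5 = 40
Z: 5·4 = 20 | 6·0+2·8+2·0+4·1 = 20
X: 5·8 = 40 | 6·0+2·3+2·3+4·7 = 40
gcd(5,6,2,2,4) = 1

Coefficients: [5, 6, 2, 2, 4]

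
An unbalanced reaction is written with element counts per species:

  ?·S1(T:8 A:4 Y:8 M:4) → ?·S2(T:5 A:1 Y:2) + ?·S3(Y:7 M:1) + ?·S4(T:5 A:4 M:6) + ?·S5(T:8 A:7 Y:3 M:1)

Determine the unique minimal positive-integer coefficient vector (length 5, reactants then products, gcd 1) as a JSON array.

Coefficients: [6, 5, 5, 3, 1]

T: 6·8 = 48 | 5·5+5·0+3·5+1·8 = 48
A: 6·4 = 24 | 5·1+5·0+3·4+1·7 = 24
Y: 6·8 = 48 | 5·2+5·7+3·0+1·3 = 48
M: 6·4 = 24 | 5·0+5·1+3·6+1·1 = 24
gcd(6,5,5,3,1) = 1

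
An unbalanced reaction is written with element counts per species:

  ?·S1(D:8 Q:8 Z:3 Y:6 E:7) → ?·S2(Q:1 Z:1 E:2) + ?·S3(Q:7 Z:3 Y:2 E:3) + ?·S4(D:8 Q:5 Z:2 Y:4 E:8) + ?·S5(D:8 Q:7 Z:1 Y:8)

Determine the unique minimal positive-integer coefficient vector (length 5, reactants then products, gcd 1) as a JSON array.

D: 5·8 = 40 | 4·0+1·0+3·8+2·8 = 40
Q: 5·8 = 40 | 4·1+1·7+3·5+2·7 = 40
Z: 5·3 = 15 | 4·1+1·3+3·2+2·1 = 15
Y: 5·6 = 30 | 4·0+1·2+3·4+2·8 = 30
E: 5·7 = 35 | 4·2+1·3+3·8+2·0 = 35
gcd(5,4,1,3,2) = 1

Coefficients: [5, 4, 1, 3, 2]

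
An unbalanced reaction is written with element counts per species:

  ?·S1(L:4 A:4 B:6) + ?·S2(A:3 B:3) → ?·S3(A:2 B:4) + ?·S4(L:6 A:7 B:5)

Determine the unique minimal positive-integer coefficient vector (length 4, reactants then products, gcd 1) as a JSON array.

Coefficients: [3, 4, 5, 2]

L: 3·4+4·0 = 12 | 5·0+2·6 = 12
A: 3·4+4·3 = 24 | 5·2+2·7 = 24
B: 3·6+4·3 = 30 | 5·4+2·5 = 30
gcd(3,4,5,2) = 1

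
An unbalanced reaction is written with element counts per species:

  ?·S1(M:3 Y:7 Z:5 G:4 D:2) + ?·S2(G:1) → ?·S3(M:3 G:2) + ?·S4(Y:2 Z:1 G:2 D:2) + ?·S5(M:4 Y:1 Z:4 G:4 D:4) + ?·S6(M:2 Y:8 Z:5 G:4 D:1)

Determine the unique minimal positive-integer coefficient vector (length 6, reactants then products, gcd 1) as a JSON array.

M: 5·3+4·0 = 15 | 1·3+1·0+1·4+4·2 = 15
Y: 5·7+4·0 = 35 | 1·0+1·2+1·1+4·8 = 35
Z: 5·5+4·0 = 25 | 1·0+1·1+1·4+4·5 = 25
G: 5·4+4·1 = 24 | 1·2+1·2+1·4+4·4 = 24
D: 5·2+4·0 = 10 | 1·0+1·2+1·4+4·1 = 10
gcd(5,4,1,1,1,4) = 1

Coefficients: [5, 4, 1, 1, 1, 4]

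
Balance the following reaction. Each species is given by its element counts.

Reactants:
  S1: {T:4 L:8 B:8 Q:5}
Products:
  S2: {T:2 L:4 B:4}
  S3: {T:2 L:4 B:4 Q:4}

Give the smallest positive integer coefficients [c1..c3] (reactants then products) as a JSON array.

Coefficients: [4, 3, 5]

T: 4·4 = 16 | 3·2+5·2 = 16
L: 4·8 = 32 | 3·4+5·4 = 32
B: 4·8 = 32 | 3·4+5·4 = 32
Q: 4·5 = 20 | 3·0+5·4 = 20
gcd(4,3,5) = 1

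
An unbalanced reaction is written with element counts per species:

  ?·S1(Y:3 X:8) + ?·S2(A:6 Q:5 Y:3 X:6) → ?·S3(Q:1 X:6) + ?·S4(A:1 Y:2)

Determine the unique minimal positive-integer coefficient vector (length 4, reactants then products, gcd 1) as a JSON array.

Coefficients: [3, 1, 5, 6]

A: 3·0+1·6 = 6 | 5·0+6·1 = 6
Q: 3·0+1·5 = 5 | 5·1+6·0 = 5
Y: 3·3+1·3 = 12 | 5·0+6·2 = 12
X: 3·8+1·6 = 30 | 5·6+6·0 = 30
gcd(3,1,5,6) = 1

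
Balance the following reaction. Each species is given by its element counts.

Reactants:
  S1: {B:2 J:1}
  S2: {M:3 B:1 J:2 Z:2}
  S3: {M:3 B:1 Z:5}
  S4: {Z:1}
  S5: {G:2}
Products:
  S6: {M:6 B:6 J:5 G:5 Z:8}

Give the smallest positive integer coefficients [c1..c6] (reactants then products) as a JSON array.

Coefficients: [4, 3, 1, 5, 5, 2]

M: 4·0+3·3+1·3+5·0+5·0 = 12 | 2·6 = 12
B: 4·2+3·1+1·1+5·0+5·0 = 12 | 2·6 = 12
J: 4·1+3·2+1·0+5·0+5·0 = 10 | 2·5 = 10
G: 4·0+3·0+1·0+5·0+5·2 = 10 | 2·5 = 10
Z: 4·0+3·2+1·5+5·1+5·0 = 16 | 2·8 = 16
gcd(4,3,1,5,5,2) = 1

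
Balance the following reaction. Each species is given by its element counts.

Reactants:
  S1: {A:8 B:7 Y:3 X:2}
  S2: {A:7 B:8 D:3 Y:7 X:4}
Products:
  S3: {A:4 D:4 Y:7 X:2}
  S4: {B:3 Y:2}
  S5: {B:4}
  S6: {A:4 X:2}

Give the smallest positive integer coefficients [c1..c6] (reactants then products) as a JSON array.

A: 1·8+4·7 = 36 | 3·4+5·0+6·0+6·4 = 36
B: 1·7+4·8 = 39 | 3·0+5·3+6·4+6·0 = 39
D: 1·0+4·3 = 12 | 3·4+5·0+6·0+6·0 = 12
Y: 1·3+4·7 = 31 | 3·7+5·2+6·0+6·0 = 31
X: 1·2+4·4 = 18 | 3·2+5·0+6·0+6·2 = 18
gcd(1,4,3,5,6,6) = 1

Coefficients: [1, 4, 3, 5, 6, 6]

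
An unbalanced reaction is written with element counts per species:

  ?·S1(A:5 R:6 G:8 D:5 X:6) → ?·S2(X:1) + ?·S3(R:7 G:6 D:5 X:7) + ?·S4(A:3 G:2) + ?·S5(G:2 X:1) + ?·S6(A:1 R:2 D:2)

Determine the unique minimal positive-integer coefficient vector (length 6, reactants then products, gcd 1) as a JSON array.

Coefficients: [4, 5, 2, 5, 5, 5]

A: 4·5 = 20 | 5·0+2·0+5·3+5·0+5·1 = 20
R: 4·6 = 24 | 5·0+2·7+5·0+5·0+5·2 = 24
G: 4·8 = 32 | 5·0+2·6+5·2+5·2+5·0 = 32
D: 4·5 = 20 | 5·0+2·5+5·0+5·0+5·2 = 20
X: 4·6 = 24 | 5·1+2·7+5·0+5·1+5·0 = 24
gcd(4,5,2,5,5,5) = 1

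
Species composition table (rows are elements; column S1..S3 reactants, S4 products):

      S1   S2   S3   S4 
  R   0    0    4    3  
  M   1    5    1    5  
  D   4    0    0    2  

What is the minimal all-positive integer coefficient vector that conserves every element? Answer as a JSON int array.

R: 2·0+3·0+3·4 = 12 | 4·3 = 12
M: 2·1+3·5+3·1 = 20 | 4·5 = 20
D: 2·4+3·0+3·0 = 8 | 4·2 = 8
gcd(2,3,3,4) = 1

Coefficients: [2, 3, 3, 4]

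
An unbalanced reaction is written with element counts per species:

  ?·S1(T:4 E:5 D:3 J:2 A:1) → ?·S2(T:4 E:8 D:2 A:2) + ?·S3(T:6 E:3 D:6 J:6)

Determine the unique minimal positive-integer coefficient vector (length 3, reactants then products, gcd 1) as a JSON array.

T: 6·4 = 24 | 3·4+2·6 = 24
E: 6·5 = 30 | 3·8+2·3 = 30
D: 6·3 = 18 | 3·2+2·6 = 18
J: 6·2 = 12 | 3·0+2·6 = 12
A: 6·1 = 6 | 3·2+2·0 = 6
gcd(6,3,2) = 1

Coefficients: [6, 3, 2]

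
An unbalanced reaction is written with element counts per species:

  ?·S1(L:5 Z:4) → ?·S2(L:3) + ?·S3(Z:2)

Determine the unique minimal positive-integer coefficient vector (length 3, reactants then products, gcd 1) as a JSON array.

Coefficients: [3, 5, 6]

L: 3·5 = 15 | 5·3+6·0 = 15
Z: 3·4 = 12 | 5·0+6·2 = 12
gcd(3,5,6) = 1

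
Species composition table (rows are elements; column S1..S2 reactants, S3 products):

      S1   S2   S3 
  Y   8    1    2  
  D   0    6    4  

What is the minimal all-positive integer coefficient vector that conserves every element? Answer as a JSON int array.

Coefficients: [1, 4, 6]

Y: 1·8+4·1 = 12 | 6·2 = 12
D: 1·0+4·6 = 24 | 6·4 = 24
gcd(1,4,6) = 1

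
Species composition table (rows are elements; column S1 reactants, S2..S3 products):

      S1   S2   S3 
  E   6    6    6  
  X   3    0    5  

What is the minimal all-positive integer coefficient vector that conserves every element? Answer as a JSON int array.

E: 5·6 = 30 | 2·6+3·6 = 30
X: 5·3 = 15 | 2·0+3·5 = 15
gcd(5,2,3) = 1

Coefficients: [5, 2, 3]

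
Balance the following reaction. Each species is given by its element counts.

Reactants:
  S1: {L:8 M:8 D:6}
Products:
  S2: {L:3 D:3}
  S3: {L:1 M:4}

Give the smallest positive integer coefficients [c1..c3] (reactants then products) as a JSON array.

L: 1·8 = 8 | 2·3+2·1 = 8
M: 1·8 = 8 | 2·0+2·4 = 8
D: 1·6 = 6 | 2·3+2·0 = 6
gcd(1,2,2) = 1

Coefficients: [1, 2, 2]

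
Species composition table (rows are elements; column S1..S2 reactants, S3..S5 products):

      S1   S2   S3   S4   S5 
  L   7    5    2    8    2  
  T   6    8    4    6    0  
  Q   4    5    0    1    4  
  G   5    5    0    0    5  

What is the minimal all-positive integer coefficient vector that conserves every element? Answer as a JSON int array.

L: 3·7+1·5 = 26 | 5·2+1·8+4·2 = 26
T: 3·6+1·8 = 26 | 5·4+1·6+4·0 = 26
Q: 3·4+1·5 = 17 | 5·0+1·1+4·4 = 17
G: 3·5+1·5 = 20 | 5·0+1·0+4·5 = 20
gcd(3,1,5,1,4) = 1

Coefficients: [3, 1, 5, 1, 4]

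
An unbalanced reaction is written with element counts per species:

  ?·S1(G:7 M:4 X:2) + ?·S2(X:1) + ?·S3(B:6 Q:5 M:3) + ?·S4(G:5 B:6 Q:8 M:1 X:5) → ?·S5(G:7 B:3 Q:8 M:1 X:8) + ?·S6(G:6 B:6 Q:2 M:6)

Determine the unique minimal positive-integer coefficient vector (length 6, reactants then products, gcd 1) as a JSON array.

Coefficients: [6, 6, 2, 6, 6, 5]

G: 6·7+6·0+2·0+6·5 = 72 | 6·7+5·6 = 72
B: 6·0+6·0+2·6+6·6 = 48 | 6·3+5·6 = 48
Q: 6·0+6·0+2·5+6·8 = 58 | 6·8+5·2 = 58
M: 6·4+6·0+2·3+6·1 = 36 | 6·1+5·6 = 36
X: 6·2+6·1+2·0+6·5 = 48 | 6·8+5·0 = 48
gcd(6,6,2,6,6,5) = 1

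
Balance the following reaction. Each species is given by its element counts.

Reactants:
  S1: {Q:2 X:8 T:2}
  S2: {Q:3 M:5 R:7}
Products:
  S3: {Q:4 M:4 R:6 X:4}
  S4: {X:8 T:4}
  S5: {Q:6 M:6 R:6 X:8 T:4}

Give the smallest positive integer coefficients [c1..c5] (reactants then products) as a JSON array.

Coefficients: [6, 6, 6, 2, 1]

Q: 6·2+6·3 = 30 | 6·4+2·0+1·6 = 30
M: 6·0+6·5 = 30 | 6·4+2·0+1·6 = 30
R: 6·0+6·7 = 42 | 6·6+2·0+1·6 = 42
X: 6·8+6·0 = 48 | 6·4+2·8+1·8 = 48
T: 6·2+6·0 = 12 | 6·0+2·4+1·4 = 12
gcd(6,6,6,2,1) = 1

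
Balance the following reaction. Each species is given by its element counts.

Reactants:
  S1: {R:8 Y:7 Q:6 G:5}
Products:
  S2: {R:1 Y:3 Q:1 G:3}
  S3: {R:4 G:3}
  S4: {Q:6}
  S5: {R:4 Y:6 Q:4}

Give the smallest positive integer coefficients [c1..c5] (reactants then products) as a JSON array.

R: 6·8 = 48 | 4·1+6·4+2·0+5·4 = 48
Y: 6·7 = 42 | 4·3+6·0+2·0+5·6 = 42
Q: 6·6 = 36 | 4·1+6·0+2·6+5·4 = 36
G: 6·5 = 30 | 4·3+6·3+2·0+5·0 = 30
gcd(6,4,6,2,5) = 1

Coefficients: [6, 4, 6, 2, 5]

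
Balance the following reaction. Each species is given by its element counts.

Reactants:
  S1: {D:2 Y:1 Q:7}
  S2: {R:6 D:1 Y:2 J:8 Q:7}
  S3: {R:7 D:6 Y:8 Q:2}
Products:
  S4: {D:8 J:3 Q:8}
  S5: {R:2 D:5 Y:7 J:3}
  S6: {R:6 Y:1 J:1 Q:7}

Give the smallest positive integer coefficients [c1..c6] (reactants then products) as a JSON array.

R: 3·0+3·6+4·7 = 46 | 1·0+5·2+6·6 = 46
D: 3·2+3·1+4·6 = 33 | 1·8+5·5+6·0 = 33
Y: 3·1+3·2+4·8 = 41 | 1·0+5·7+6·1 = 41
J: 3·0+3·8+4·0 = 24 | 1·3+5·3+6·1 = 24
Q: 3·7+3·7+4·2 = 50 | 1·8+5·0+6·7 = 50
gcd(3,3,4,1,5,6) = 1

Coefficients: [3, 3, 4, 1, 5, 6]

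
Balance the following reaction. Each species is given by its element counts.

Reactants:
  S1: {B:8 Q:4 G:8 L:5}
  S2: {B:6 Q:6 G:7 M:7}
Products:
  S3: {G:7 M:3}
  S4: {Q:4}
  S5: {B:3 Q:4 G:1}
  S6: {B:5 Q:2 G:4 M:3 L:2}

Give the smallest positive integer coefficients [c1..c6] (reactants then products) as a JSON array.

B: 2·8+3·6 = 34 | 2·0+1·0+3·3+5·5 = 34
Q: 2·4+3·6 = 26 | 2·0+1·4+3·4+5·2 = 26
G: 2·8+3·7 = 37 | 2·7+1·0+3·1+5·4 = 37
M: 2·0+3·7 = 21 | 2·3+1·0+3·0+5·3 = 21
L: 2·5+3·0 = 10 | 2·0+1·0+3·0+5·2 = 10
gcd(2,3,2,1,3,5) = 1

Coefficients: [2, 3, 2, 1, 3, 5]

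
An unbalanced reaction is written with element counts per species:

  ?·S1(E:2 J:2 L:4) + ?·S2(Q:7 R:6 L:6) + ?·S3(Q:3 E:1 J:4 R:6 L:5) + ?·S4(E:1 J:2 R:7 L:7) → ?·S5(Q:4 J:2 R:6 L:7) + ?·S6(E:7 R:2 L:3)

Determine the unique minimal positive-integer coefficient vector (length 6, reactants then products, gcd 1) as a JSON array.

Q: 2·0+3·7+1·3+2·0 = 24 | 6·4+1·0 = 24
E: 2·2+3·0+1·1+2·1 = 7 | 6·0+1·7 = 7
J: 2·2+3·0+1·4+2·2 = 12 | 6·2+1·0 = 12
R: 2·0+3·6+1·6+2·7 = 38 | 6·6+1·2 = 38
L: 2·4+3·6+1·5+2·7 = 45 | 6·7+1·3 = 45
gcd(2,3,1,2,6,1) = 1

Coefficients: [2, 3, 1, 2, 6, 1]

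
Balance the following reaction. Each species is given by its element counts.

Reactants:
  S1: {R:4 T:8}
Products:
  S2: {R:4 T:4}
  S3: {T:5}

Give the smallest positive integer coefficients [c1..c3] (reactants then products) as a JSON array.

Coefficients: [5, 5, 4]

R: 5·4 = 20 | 5·4+4·0 = 20
T: 5·8 = 40 | 5·4+4·5 = 40
gcd(5,5,4) = 1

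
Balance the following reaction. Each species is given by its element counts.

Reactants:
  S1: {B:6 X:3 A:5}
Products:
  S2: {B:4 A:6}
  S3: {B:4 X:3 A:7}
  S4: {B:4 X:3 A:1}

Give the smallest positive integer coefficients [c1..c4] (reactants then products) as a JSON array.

Coefficients: [6, 3, 1, 5]

B: 6·6 = 36 | 3·4+1·4+5·4 = 36
X: 6·3 = 18 | 3·0+1·3+5·3 = 18
A: 6·5 = 30 | 3·6+1·7+5·1 = 30
gcd(6,3,1,5) = 1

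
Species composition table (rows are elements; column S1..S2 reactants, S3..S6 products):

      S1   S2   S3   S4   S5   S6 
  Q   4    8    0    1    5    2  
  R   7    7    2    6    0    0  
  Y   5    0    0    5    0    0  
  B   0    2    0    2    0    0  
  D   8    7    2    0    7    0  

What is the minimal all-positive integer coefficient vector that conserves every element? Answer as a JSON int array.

Coefficients: [1, 1, 4, 1, 1, 3]

Q: 1·4+1·8 = 12 | 4·0+1·1+1·5+3·2 = 12
R: 1·7+1·7 = 14 | 4·2+1·6+1·0+3·0 = 14
Y: 1·5+1·0 = 5 | 4·0+1·5+1·0+3·0 = 5
B: 1·0+1·2 = 2 | 4·0+1·2+1·0+3·0 = 2
D: 1·8+1·7 = 15 | 4·2+1·0+1·7+3·0 = 15
gcd(1,1,4,1,1,3) = 1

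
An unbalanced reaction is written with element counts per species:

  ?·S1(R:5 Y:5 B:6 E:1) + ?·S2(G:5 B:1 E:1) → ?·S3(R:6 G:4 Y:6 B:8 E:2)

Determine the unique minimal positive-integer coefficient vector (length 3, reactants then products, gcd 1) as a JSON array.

Coefficients: [6, 4, 5]

R: 6·5+4·0 = 30 | 5·6 = 30
G: 6·0+4·5 = 20 | 5·4 = 20
Y: 6·5+4·0 = 30 | 5·6 = 30
B: 6·6+4·1 = 40 | 5·8 = 40
E: 6·1+4·1 = 10 | 5·2 = 10
gcd(6,4,5) = 1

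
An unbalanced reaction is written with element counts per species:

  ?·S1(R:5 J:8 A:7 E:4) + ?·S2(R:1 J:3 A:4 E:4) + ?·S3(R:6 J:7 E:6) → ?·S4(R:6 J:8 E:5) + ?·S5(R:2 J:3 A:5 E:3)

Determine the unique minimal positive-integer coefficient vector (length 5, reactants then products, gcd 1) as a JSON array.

Coefficients: [3, 1, 4, 5, 5]

R: 3·5+1·1+4·6 = 40 | 5·6+5·2 = 40
J: 3·8+1·3+4·7 = 55 | 5·8+5·3 = 55
A: 3·7+1·4+4·0 = 25 | 5·0+5·5 = 25
E: 3·4+1·4+4·6 = 40 | 5·5+5·3 = 40
gcd(3,1,4,5,5) = 1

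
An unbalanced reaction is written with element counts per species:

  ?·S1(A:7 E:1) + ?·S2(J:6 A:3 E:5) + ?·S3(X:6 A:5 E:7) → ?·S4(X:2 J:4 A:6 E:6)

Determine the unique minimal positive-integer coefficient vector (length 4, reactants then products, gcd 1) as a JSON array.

Coefficients: [1, 2, 1, 3]

X: 1·0+2·0+1·6 = 6 | 3·2 = 6
J: 1·0+2·6+1·0 = 12 | 3·4 = 12
A: 1·7+2·3+1·5 = 18 | 3·6 = 18
E: 1·1+2·5+1·7 = 18 | 3·6 = 18
gcd(1,2,1,3) = 1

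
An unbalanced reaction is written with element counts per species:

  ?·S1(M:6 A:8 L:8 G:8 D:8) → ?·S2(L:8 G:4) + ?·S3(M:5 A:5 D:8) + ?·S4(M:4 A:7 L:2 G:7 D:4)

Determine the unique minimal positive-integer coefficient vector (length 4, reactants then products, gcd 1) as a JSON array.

M: 6·6 = 36 | 5·0+4·5+4·4 = 36
A: 6·8 = 48 | 5·0+4·5+4·7 = 48
L: 6·8 = 48 | 5·8+4·0+4·2 = 48
G: 6·8 = 48 | 5·4+4·0+4·7 = 48
D: 6·8 = 48 | 5·0+4·8+4·4 = 48
gcd(6,5,4,4) = 1

Coefficients: [6, 5, 4, 4]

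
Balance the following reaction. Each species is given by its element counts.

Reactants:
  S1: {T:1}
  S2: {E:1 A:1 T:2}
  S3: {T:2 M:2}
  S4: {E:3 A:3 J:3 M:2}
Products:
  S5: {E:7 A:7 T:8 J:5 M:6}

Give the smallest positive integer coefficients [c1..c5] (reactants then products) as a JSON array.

Coefficients: [4, 6, 4, 5, 3]

E: 4·0+6·1+4·0+5·3 = 21 | 3·7 = 21
A: 4·0+6·1+4·0+5·3 = 21 | 3·7 = 21
T: 4·1+6·2+4·2+5·0 = 24 | 3·8 = 24
J: 4·0+6·0+4·0+5·3 = 15 | 3·5 = 15
M: 4·0+6·0+4·2+5·2 = 18 | 3·6 = 18
gcd(4,6,4,5,3) = 1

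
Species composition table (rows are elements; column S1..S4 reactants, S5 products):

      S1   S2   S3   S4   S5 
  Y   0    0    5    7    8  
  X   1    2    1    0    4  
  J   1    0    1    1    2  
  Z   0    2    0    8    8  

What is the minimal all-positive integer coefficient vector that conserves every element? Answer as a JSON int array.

Y: 2·0+4·0+2·5+2·7 = 24 | 3·8 = 24
X: 2·1+4·2+2·1+2·0 = 12 | 3·4 = 12
J: 2·1+4·0+2·1+2·1 = 6 | 3·2 = 6
Z: 2·0+4·2+2·0+2·8 = 24 | 3·8 = 24
gcd(2,4,2,2,3) = 1

Coefficients: [2, 4, 2, 2, 3]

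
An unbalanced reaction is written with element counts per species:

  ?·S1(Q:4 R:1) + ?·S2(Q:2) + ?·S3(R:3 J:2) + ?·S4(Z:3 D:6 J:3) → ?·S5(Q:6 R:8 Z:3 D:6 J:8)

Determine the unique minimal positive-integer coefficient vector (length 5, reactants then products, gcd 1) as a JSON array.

Q: 1·4+4·2+5·0+2·0 = 12 | 2·6 = 12
R: 1·1+4·0+5·3+2·0 = 16 | 2·8 = 16
Z: 1·0+4·0+5·0+2·3 = 6 | 2·3 = 6
D: 1·0+4·0+5·0+2·6 = 12 | 2·6 = 12
J: 1·0+4·0+5·2+2·3 = 16 | 2·8 = 16
gcd(1,4,5,2,2) = 1

Coefficients: [1, 4, 5, 2, 2]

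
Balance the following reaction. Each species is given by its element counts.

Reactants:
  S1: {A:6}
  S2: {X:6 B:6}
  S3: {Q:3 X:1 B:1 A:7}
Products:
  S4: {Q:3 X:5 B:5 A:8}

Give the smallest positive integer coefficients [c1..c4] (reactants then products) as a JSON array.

Q: 1·0+4·0+6·3 = 18 | 6·3 = 18
X: 1·0+4·6+6·1 = 30 | 6·5 = 30
B: 1·0+4·6+6·1 = 30 | 6·5 = 30
A: 1·6+4·0+6·7 = 48 | 6·8 = 48
gcd(1,4,6,6) = 1

Coefficients: [1, 4, 6, 6]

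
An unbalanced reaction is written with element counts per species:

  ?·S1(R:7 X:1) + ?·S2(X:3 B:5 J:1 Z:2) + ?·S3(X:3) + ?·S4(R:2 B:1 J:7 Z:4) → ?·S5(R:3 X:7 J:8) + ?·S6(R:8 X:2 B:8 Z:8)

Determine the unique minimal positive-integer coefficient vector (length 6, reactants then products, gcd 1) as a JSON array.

R: 4·7+4·0+6·0+4·2 = 36 | 4·3+3·8 = 36
X: 4·1+4·3+6·3+4·0 = 34 | 4·7+3·2 = 34
B: 4·0+4·5+6·0+4·1 = 24 | 4·0+3·8 = 24
J: 4·0+4·1+6·0+4·7 = 32 | 4·8+3·0 = 32
Z: 4·0+4·2+6·0+4·4 = 24 | 4·0+3·8 = 24
gcd(4,4,6,4,4,3) = 1

Coefficients: [4, 4, 6, 4, 4, 3]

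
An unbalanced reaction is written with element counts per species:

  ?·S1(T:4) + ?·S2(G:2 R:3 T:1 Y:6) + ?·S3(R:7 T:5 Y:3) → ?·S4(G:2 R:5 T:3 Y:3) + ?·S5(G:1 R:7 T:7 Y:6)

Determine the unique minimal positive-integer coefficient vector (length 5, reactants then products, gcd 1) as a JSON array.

Coefficients: [4, 4, 5, 1, 6]

G: 4·0+4·2+5·0 = 8 | 1·2+6·1 = 8
R: 4·0+4·3+5·7 = 47 | 1·5+6·7 = 47
T: 4·4+4·1+5·5 = 45 | 1·3+6·7 = 45
Y: 4·0+4·6+5·3 = 39 | 1·3+6·6 = 39
gcd(4,4,5,1,6) = 1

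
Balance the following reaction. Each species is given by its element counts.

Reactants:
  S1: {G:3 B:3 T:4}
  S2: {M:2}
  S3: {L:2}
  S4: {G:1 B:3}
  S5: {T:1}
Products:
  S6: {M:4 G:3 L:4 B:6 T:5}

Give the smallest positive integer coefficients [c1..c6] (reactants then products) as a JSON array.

M: 1·0+4·2+4·0+3·0+6·0 = 8 | 2·4 = 8
G: 1·3+4·0+4·0+3·1+6·0 = 6 | 2·3 = 6
L: 1·0+4·0+4·2+3·0+6·0 = 8 | 2·4 = 8
B: 1·3+4·0+4·0+3·3+6·0 = 12 | 2·6 = 12
T: 1·4+4·0+4·0+3·0+6·1 = 10 | 2·5 = 10
gcd(1,4,4,3,6,2) = 1

Coefficients: [1, 4, 4, 3, 6, 2]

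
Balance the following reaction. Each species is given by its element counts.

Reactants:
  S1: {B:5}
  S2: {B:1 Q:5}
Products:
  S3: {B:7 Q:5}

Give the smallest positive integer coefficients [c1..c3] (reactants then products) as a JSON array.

Coefficients: [6, 5, 5]

B: 6·5+5·1 = 35 | 5·7 = 35
Q: 6·0+5·5 = 25 | 5·5 = 25
gcd(6,5,5) = 1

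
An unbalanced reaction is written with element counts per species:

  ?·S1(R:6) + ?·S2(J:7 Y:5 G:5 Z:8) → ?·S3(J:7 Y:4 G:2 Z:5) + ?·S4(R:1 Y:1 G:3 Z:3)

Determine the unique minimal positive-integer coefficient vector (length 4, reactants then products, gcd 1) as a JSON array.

Coefficients: [1, 6, 6, 6]

R: 1·6+6·0 = 6 | 6·0+6·1 = 6
J: 1·0+6·7 = 42 | 6·7+6·0 = 42
Y: 1·0+6·5 = 30 | 6·4+6·1 = 30
G: 1·0+6·5 = 30 | 6·2+6·3 = 30
Z: 1·0+6·8 = 48 | 6·5+6·3 = 48
gcd(1,6,6,6) = 1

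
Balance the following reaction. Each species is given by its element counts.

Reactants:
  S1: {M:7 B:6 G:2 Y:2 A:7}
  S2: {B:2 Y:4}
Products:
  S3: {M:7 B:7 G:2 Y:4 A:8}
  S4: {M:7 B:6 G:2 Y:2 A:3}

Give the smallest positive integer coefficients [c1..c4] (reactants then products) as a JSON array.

M: 5·7+2·0 = 35 | 4·7+1·7 = 35
B: 5·6+2·2 = 34 | 4·7+1·6 = 34
G: 5·2+2·0 = 10 | 4·2+1·2 = 10
Y: 5·2+2·4 = 18 | 4·4+1·2 = 18
A: 5·7+2·0 = 35 | 4·8+1·3 = 35
gcd(5,2,4,1) = 1

Coefficients: [5, 2, 4, 1]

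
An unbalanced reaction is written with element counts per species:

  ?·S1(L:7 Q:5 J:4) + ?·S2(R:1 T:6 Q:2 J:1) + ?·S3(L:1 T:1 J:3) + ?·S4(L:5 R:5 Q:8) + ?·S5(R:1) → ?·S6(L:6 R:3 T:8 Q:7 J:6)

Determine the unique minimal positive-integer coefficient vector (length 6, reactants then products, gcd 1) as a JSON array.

Coefficients: [3, 6, 4, 1, 4, 5]

L: 3·7+6·0+4·1+1·5+4·0 = 30 | 5·6 = 30
R: 3·0+6·1+4·0+1·5+4·1 = 15 | 5·3 = 15
T: 3·0+6·6+4·1+1·0+4·0 = 40 | 5·8 = 40
Q: 3·5+6·2+4·0+1·8+4·0 = 35 | 5·7 = 35
J: 3·4+6·1+4·3+1·0+4·0 = 30 | 5·6 = 30
gcd(3,6,4,1,4,5) = 1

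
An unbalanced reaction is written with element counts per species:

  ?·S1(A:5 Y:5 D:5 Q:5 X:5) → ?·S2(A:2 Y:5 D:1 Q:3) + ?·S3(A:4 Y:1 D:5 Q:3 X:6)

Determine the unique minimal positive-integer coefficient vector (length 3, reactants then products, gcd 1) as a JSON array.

A: 6·5 = 30 | 5·2+5·4 = 30
Y: 6·5 = 30 | 5·5+5·1 = 30
D: 6·5 = 30 | 5·1+5·5 = 30
Q: 6·5 = 30 | 5·3+5·3 = 30
X: 6·5 = 30 | 5·0+5·6 = 30
gcd(6,5,5) = 1

Coefficients: [6, 5, 5]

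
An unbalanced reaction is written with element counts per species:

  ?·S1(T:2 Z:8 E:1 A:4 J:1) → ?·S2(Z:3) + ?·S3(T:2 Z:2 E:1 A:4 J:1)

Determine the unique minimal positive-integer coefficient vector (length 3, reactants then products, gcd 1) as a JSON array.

T: 1·2 = 2 | 2·0+1·2 = 2
Z: 1·8 = 8 | 2·3+1·2 = 8
E: 1·1 = 1 | 2·0+1·1 = 1
A: 1·4 = 4 | 2·0+1·4 = 4
J: 1·1 = 1 | 2·0+1·1 = 1
gcd(1,2,1) = 1

Coefficients: [1, 2, 1]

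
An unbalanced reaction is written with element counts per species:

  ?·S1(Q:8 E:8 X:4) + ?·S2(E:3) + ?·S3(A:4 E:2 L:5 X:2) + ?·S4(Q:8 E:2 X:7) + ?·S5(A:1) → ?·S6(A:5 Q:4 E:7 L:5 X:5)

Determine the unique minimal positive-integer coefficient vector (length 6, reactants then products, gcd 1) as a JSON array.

A: 1·0+6·0+6·4+2·0+6·1 = 30 | 6·5 = 30
Q: 1·8+6·0+6·0+2·8+6·0 = 24 | 6·4 = 24
E: 1·8+6·3+6·2+2·2+6·0 = 42 | 6·7 = 42
L: 1·0+6·0+6·5+2·0+6·0 = 30 | 6·5 = 30
X: 1·4+6·0+6·2+2·7+6·0 = 30 | 6·5 = 30
gcd(1,6,6,2,6,6) = 1

Coefficients: [1, 6, 6, 2, 6, 6]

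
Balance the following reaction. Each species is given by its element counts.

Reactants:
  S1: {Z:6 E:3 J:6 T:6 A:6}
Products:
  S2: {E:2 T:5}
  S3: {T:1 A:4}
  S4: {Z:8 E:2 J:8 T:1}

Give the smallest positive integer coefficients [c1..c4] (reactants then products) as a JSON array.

Z: 4·6 = 24 | 3·0+6·0+3·8 = 24
E: 4·3 = 12 | 3·2+6·0+3·2 = 12
J: 4·6 = 24 | 3·0+6·0+3·8 = 24
T: 4·6 = 24 | 3·5+6·1+3·1 = 24
A: 4·6 = 24 | 3·0+6·4+3·0 = 24
gcd(4,3,6,3) = 1

Coefficients: [4, 3, 6, 3]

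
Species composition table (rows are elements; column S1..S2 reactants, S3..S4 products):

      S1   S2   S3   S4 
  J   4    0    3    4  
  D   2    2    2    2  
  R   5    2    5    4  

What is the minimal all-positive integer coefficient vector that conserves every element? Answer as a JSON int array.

Coefficients: [6, 1, 4, 3]

J: 6·4+1·0 = 24 | 4·3+3·4 = 24
D: 6·2+1·2 = 14 | 4·2+3·2 = 14
R: 6·5+1·2 = 32 | 4·5+3·4 = 32
gcd(6,1,4,3) = 1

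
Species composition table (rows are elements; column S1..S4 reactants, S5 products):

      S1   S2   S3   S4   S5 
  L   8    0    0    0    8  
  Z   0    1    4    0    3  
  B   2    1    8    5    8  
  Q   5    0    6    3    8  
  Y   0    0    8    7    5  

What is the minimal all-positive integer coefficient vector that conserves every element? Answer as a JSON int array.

L: 3·8+5·0+1·0+1·0 = 24 | 3·8 = 24
Z: 3·0+5·1+1·4+1·0 = 9 | 3·3 = 9
B: 3·2+5·1+1·8+1·5 = 24 | 3·8 = 24
Q: 3·5+5·0+1·6+1·3 = 24 | 3·8 = 24
Y: 3·0+5·0+1·8+1·7 = 15 | 3·5 = 15
gcd(3,5,1,1,3) = 1

Coefficients: [3, 5, 1, 1, 3]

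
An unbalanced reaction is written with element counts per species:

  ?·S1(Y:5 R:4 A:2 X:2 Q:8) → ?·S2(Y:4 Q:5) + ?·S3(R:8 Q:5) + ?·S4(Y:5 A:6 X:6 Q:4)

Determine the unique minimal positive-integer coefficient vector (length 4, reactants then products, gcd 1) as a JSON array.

Coefficients: [6, 5, 3, 2]

Y: 6·5 = 30 | 5·4+3·0+2·5 = 30
R: 6·4 = 24 | 5·0+3·8+2·0 = 24
A: 6·2 = 12 | 5·0+3·0+2·6 = 12
X: 6·2 = 12 | 5·0+3·0+2·6 = 12
Q: 6·8 = 48 | 5·5+3·5+2·4 = 48
gcd(6,5,3,2) = 1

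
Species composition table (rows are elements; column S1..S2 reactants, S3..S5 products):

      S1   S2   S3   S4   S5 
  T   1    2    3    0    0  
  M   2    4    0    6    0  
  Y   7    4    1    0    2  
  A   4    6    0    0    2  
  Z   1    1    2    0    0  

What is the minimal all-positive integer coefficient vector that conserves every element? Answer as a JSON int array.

T: 1·1+1·2 = 3 | 1·3+1·0+5·0 = 3
M: 1·2+1·4 = 6 | 1·0+1·6+5·0 = 6
Y: 1·7+1·4 = 11 | 1·1+1·0+5·2 = 11
A: 1·4+1·6 = 10 | 1·0+1·0+5·2 = 10
Z: 1·1+1·1 = 2 | 1·2+1·0+5·0 = 2
gcd(1,1,1,1,5) = 1

Coefficients: [1, 1, 1, 1, 5]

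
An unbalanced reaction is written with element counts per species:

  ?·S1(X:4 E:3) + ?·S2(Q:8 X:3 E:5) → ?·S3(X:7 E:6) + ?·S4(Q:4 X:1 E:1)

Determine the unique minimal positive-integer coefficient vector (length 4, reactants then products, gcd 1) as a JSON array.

Coefficients: [5, 1, 3, 2]

Q: 5·0+1·8 = 8 | 3·0+2·4 = 8
X: 5·4+1·3 = 23 | 3·7+2·1 = 23
E: 5·3+1·5 = 20 | 3·6+2·1 = 20
gcd(5,1,3,2) = 1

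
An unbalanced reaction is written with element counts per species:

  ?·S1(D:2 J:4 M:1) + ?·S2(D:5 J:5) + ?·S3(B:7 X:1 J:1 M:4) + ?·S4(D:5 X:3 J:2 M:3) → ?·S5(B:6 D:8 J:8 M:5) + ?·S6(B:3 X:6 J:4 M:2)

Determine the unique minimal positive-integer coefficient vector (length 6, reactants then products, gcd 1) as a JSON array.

Coefficients: [2, 3, 3, 1, 3, 1]

B: 2·0+3·0+3·7+1·0 = 21 | 3·6+1·3 = 21
D: 2·2+3·5+3·0+1·5 = 24 | 3·8+1·0 = 24
X: 2·0+3·0+3·1+1·3 = 6 | 3·0+1·6 = 6
J: 2·4+3·5+3·1+1·2 = 28 | 3·8+1·4 = 28
M: 2·1+3·0+3·4+1·3 = 17 | 3·5+1·2 = 17
gcd(2,3,3,1,3,1) = 1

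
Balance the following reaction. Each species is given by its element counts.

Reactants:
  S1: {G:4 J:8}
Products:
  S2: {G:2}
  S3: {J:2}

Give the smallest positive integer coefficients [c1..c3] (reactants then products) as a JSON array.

Coefficients: [1, 2, 4]

G: 1·4 = 4 | 2·2+4·0 = 4
J: 1·8 = 8 | 2·0+4·2 = 8
gcd(1,2,4) = 1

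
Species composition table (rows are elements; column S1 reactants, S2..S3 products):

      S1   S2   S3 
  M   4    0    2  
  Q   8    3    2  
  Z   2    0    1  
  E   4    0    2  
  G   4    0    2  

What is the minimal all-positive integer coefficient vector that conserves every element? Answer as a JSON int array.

M: 3·4 = 12 | 4·0+6·2 = 12
Q: 3·8 = 24 | 4·3+6·2 = 24
Z: 3·2 = 6 | 4·0+6·1 = 6
E: 3·4 = 12 | 4·0+6·2 = 12
G: 3·4 = 12 | 4·0+6·2 = 12
gcd(3,4,6) = 1

Coefficients: [3, 4, 6]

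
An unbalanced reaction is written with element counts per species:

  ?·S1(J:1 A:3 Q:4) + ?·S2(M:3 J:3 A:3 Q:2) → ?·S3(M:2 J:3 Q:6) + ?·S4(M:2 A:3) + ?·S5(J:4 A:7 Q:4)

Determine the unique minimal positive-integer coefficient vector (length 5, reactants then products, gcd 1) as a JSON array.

Coefficients: [6, 6, 4, 5, 3]

M: 6·0+6·3 = 18 | 4·2+5·2+3·0 = 18
J: 6·1+6·3 = 24 | 4·3+5·0+3·4 = 24
A: 6·3+6·3 = 36 | 4·0+5·3+3·7 = 36
Q: 6·4+6·2 = 36 | 4·6+5·0+3·4 = 36
gcd(6,6,4,5,3) = 1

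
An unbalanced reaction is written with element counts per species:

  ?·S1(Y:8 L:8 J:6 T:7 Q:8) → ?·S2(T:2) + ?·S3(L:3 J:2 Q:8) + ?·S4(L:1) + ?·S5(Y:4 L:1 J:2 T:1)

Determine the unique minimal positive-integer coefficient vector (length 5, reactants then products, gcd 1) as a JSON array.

Coefficients: [2, 5, 2, 6, 4]

Y: 2·8 = 16 | 5·0+2·0+6·0+4·4 = 16
L: 2·8 = 16 | 5·0+2·3+6·1+4·1 = 16
J: 2·6 = 12 | 5·0+2·2+6·0+4·2 = 12
T: 2·7 = 14 | 5·2+2·0+6·0+4·1 = 14
Q: 2·8 = 16 | 5·0+2·8+6·0+4·0 = 16
gcd(2,5,2,6,4) = 1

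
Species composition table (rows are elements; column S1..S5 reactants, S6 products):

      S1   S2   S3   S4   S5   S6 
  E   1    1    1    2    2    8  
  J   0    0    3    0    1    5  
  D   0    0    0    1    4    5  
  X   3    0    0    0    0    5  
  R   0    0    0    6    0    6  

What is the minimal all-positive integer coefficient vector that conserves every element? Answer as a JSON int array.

E: 5·1+3·1+4·1+3·2+3·2 = 24 | 3·8 = 24
J: 5·0+3·0+4·3+3·0+3·1 = 15 | 3·5 = 15
D: 5·0+3·0+4·0+3·1+3·4 = 15 | 3·5 = 15
X: 5·3+3·0+4·0+3·0+3·0 = 15 | 3·5 = 15
R: 5·0+3·0+4·0+3·6+3·0 = 18 | 3·6 = 18
gcd(5,3,4,3,3,3) = 1

Coefficients: [5, 3, 4, 3, 3, 3]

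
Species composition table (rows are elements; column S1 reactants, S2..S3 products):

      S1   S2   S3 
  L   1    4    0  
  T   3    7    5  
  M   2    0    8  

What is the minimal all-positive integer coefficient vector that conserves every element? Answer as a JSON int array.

Coefficients: [4, 1, 1]

L: 4·1 = 4 | 1·4+1·0 = 4
T: 4·3 = 12 | 1·7+1·5 = 12
M: 4·2 = 8 | 1·0+1·8 = 8
gcd(4,1,1) = 1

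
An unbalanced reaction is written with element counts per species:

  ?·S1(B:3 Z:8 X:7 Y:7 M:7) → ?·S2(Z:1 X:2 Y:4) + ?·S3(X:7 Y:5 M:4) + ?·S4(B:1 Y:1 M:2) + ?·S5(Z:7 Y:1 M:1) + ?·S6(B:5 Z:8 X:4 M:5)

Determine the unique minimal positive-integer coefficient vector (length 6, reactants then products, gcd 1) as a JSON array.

Coefficients: [5, 3, 3, 5, 3, 2]

B: 5·3 = 15 | 3·0+3·0+5·1+3·0+2·5 = 15
Z: 5·8 = 40 | 3·1+3·0+5·0+3·7+2·8 = 40
X: 5·7 = 35 | 3·2+3·7+5·0+3·0+2·4 = 35
Y: 5·7 = 35 | 3·4+3·5+5·1+3·1+2·0 = 35
M: 5·7 = 35 | 3·0+3·4+5·2+3·1+2·5 = 35
gcd(5,3,3,5,3,2) = 1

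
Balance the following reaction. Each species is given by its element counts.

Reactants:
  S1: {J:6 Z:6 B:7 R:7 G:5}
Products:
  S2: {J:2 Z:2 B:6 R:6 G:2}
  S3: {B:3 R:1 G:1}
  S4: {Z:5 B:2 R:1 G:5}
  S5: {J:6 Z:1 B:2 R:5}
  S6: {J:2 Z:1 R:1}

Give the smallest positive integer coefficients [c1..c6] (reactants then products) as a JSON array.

J: 3·6 = 18 | 1·2+3·0+2·0+1·6+5·2 = 18
Z: 3·6 = 18 | 1·2+3·0+2·5+1·1+5·1 = 18
B: 3·7 = 21 | 1·6+3·3+2·2+1·2+5·0 = 21
R: 3·7 = 21 | 1·6+3·1+2·1+1·5+5·1 = 21
G: 3·5 = 15 | 1·2+3·1+2·5+1·0+5·0 = 15
gcd(3,1,3,2,1,5) = 1

Coefficients: [3, 1, 3, 2, 1, 5]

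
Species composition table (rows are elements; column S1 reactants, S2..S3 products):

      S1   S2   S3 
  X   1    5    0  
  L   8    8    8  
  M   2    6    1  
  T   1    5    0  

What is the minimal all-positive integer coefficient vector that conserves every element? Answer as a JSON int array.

Coefficients: [5, 1, 4]

X: 5·1 = 5 | 1·5+4·0 = 5
L: 5·8 = 40 | 1·8+4·8 = 40
M: 5·2 = 10 | 1·6+4·1 = 10
T: 5·1 = 5 | 1·5+4·0 = 5
gcd(5,1,4) = 1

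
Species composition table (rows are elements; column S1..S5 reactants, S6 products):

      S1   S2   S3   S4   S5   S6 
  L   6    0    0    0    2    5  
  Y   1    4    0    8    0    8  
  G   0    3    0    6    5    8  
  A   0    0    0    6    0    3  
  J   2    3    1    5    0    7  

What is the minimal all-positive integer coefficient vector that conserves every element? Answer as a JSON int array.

L: 4·6+5·0+4·0+3·0+3·2 = 30 | 6·5 = 30
Y: 4·1+5·4+4·0+3·8+3·0 = 48 | 6·8 = 48
G: 4·0+5·3+4·0+3·6+3·5 = 48 | 6·8 = 48
A: 4·0+5·0+4·0+3·6+3·0 = 18 | 6·3 = 18
J: 4·2+5·3+4·1+3·5+3·0 = 42 | 6·7 = 42
gcd(4,5,4,3,3,6) = 1

Coefficients: [4, 5, 4, 3, 3, 6]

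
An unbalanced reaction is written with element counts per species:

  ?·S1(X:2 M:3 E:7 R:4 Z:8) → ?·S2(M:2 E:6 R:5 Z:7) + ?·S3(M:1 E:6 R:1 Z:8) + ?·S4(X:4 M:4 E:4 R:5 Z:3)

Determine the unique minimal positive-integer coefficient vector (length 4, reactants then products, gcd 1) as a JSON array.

X: 6·2 = 12 | 1·0+4·0+3·4 = 12
M: 6·3 = 18 | 1·2+4·1+3·4 = 18
E: 6·7 = 42 | 1·6+4·6+3·4 = 42
R: 6·4 = 24 | 1·5+4·1+3·5 = 24
Z: 6·8 = 48 | 1·7+4·8+3·3 = 48
gcd(6,1,4,3) = 1

Coefficients: [6, 1, 4, 3]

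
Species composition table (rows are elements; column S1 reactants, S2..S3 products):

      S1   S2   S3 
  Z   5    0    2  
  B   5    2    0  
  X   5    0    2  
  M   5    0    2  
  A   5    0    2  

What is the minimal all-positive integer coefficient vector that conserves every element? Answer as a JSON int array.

Coefficients: [2, 5, 5]

Z: 2·5 = 10 | 5·0+5·2 = 10
B: 2·5 = 10 | 5·2+5·0 = 10
X: 2·5 = 10 | 5·0+5·2 = 10
M: 2·5 = 10 | 5·0+5·2 = 10
A: 2·5 = 10 | 5·0+5·2 = 10
gcd(2,5,5) = 1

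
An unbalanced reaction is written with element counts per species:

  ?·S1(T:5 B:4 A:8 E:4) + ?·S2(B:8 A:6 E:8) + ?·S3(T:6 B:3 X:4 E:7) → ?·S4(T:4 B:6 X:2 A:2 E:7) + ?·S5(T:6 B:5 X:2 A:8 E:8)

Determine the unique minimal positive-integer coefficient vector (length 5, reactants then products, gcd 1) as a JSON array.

Coefficients: [4, 3, 5, 5, 5]

T: 4·5+3·0+5·6 = 50 | 5·4+5·6 = 50
B: 4·4+3·8+5·3 = 55 | 5·6+5·5 = 55
X: 4·0+3·0+5·4 = 20 | 5·2+5·2 = 20
A: 4·8+3·6+5·0 = 50 | 5·2+5·8 = 50
E: 4·4+3·8+5·7 = 75 | 5·7+5·8 = 75
gcd(4,3,5,5,5) = 1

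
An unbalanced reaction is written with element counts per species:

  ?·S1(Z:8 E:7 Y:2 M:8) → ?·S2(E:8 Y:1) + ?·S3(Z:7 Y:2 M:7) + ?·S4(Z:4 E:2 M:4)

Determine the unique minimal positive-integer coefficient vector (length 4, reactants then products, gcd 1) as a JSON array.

Z: 6·8 = 48 | 4·0+4·7+5·4 = 48
E: 6·7 = 42 | 4·8+4·0+5·2 = 42
Y: 6·2 = 12 | 4·1+4·2+5·0 = 12
M: 6·8 = 48 | 4·0+4·7+5·4 = 48
gcd(6,4,4,5) = 1

Coefficients: [6, 4, 4, 5]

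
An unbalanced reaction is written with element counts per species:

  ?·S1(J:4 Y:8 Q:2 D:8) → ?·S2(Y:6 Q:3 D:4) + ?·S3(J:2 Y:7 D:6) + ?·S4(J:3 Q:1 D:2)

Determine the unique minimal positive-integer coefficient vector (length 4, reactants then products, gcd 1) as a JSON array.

Coefficients: [5, 2, 4, 4]

J: 5·4 = 20 | 2·0+4·2+4·3 = 20
Y: 5·8 = 40 | 2·6+4·7+4·0 = 40
Q: 5·2 = 10 | 2·3+4·0+4·1 = 10
D: 5·8 = 40 | 2·4+4·6+4·2 = 40
gcd(5,2,4,4) = 1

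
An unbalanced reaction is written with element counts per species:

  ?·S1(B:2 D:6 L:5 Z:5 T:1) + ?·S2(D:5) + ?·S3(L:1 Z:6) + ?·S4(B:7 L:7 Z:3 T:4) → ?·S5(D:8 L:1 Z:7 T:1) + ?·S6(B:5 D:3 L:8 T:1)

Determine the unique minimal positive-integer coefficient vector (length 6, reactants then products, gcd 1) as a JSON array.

Coefficients: [4, 5, 2, 1, 5, 3]

B: 4·2+5·0+2·0+1·7 = 15 | 5·0+3·5 = 15
D: 4·6+5·5+2·0+1·0 = 49 | 5·8+3·3 = 49
L: 4·5+5·0+2·1+1·7 = 29 | 5·1+3·8 = 29
Z: 4·5+5·0+2·6+1·3 = 35 | 5·7+3·0 = 35
T: 4·1+5·0+2·0+1·4 = 8 | 5·1+3·1 = 8
gcd(4,5,2,1,5,3) = 1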